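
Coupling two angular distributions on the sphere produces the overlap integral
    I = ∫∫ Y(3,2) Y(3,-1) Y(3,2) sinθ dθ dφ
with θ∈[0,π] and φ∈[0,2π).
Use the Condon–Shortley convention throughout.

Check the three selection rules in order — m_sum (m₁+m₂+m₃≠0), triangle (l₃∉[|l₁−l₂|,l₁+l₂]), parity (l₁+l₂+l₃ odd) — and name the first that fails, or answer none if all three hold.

m_sum

Σmᵢ = 3  ✗
l₃∈[|l₁−l₂|,l₁+l₂]=[0,6], have l₃=3
Σlᵢ = 9 ⇒ odd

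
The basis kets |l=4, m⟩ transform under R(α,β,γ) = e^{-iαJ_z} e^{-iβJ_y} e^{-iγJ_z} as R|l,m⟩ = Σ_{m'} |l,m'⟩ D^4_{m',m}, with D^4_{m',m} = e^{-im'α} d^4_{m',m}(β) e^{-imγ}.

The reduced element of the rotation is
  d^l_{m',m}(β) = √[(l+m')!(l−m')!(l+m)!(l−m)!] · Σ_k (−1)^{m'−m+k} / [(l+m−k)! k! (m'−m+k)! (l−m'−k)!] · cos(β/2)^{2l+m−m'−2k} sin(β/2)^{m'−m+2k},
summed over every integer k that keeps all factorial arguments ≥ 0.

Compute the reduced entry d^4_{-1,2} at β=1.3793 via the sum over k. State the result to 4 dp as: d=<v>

d^4_{-1,2}(β=1.3793) via the finite sum:
Half-angle: c=0.771469, s=0.636267. N=√(6·120·720·2)=1018.233765
k∈{3,4,5} keeps every argument non-negative
  k=3: (−1)^0·1018.2338/(72)·0.7715^5·0.6363^3 = +0.995463
  k=4: (−1)^1·1018.2338/(48)·0.7715^3·0.6363^5 = -1.015685
  k=5: (−1)^2·1018.2338/(240)·0.7715^1·0.6363^7 = +0.138176
d^4_{-1,2}(1.3793) = +0.995463 -1.015685 +0.138176 = +0.117954

d=0.1180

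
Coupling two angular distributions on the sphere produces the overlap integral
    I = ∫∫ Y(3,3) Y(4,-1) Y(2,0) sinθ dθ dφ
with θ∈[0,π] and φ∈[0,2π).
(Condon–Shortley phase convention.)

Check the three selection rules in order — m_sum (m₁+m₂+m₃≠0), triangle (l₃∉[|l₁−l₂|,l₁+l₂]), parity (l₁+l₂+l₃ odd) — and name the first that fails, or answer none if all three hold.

azimuthal sum: 3 − 1 + 0 = 2  ✗
1 ≤ 2 ≤ 7 (triangle on l)
L = 3 + 4 + 2 = 9 (odd)

m_sum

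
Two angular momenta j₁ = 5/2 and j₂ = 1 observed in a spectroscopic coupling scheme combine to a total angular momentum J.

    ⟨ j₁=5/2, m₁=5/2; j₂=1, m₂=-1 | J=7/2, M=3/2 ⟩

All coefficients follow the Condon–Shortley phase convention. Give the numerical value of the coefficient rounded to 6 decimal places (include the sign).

triangle: 0!*5!*2!/8! = 240/40320
(j±m)!: 5!*0!*0!*2!*5!*2! = 57600
prefactor² = (2J+1)*Δ*N² = 19200/7
  k=0: +1/(0!*0!*0!*0!*5!*2!) = 1/240
Σ = 1/240  ⇒  CG² = 19200/7*(1/240)² = 1/21
CG = +√(1/21) = +0.218218

+0.218218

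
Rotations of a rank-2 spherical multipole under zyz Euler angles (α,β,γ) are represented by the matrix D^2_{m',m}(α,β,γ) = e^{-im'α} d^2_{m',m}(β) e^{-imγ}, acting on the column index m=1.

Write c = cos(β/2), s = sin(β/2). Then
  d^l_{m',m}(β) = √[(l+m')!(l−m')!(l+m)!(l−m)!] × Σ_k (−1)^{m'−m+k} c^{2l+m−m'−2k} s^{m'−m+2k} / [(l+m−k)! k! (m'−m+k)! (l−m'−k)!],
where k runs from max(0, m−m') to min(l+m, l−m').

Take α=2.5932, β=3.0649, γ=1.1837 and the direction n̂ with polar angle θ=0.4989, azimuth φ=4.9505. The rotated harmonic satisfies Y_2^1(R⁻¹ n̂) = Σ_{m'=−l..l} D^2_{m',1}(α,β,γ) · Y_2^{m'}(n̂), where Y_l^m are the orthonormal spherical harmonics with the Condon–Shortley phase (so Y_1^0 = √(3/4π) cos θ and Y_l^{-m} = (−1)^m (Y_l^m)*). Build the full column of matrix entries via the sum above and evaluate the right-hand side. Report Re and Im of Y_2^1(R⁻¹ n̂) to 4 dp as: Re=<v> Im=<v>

Need the full column D^2_{m',1} for m'=−2..2 at α=2.5932, β=3.0649, γ=1.1837.
cos(β/2)=0.038337, sin(β/2)=0.999265
d^2_{-2,1}: single k=3 term ⇒ +0.076505;  D = -0.049850-0.058034i
d^2_{-1,1}: k∈[2..3] ⇒ +0.004403 -0.997063 = -0.992660;  D = -0.159419-0.979775i
d^2_{0,1}: k∈[1..2] ⇒ +0.000138 -0.093699 = -0.093561;  D = -0.035319+0.086638i
d^2_{1,1}: k∈[0..1] ⇒ +0.000002 -0.004403 = -0.004401;  D = +0.003542-0.002611i
d^2_{2,1}: single k=0 term ⇒ -0.000113;  D = -0.000112+0.000010i
Y_2^{m'}(θ=0.4989,φ=4.9505) and Σ D·Y over m':
  (-0.0499-0.0580i)·(-0.0786+0.0405i)  (-0.1594-0.9798i)·(+0.0766+0.3154i)  (-0.0353+0.0866i)·(+0.4142+0.0000i)  (+0.0035-0.0026i)·(-0.0766+0.3154i)  (-0.0001+0.0000i)·(-0.0786-0.0405i)
Y_2^1(R⁻¹ n̂) = +0.289040-0.085548i

Re=0.2890 Im=-0.0855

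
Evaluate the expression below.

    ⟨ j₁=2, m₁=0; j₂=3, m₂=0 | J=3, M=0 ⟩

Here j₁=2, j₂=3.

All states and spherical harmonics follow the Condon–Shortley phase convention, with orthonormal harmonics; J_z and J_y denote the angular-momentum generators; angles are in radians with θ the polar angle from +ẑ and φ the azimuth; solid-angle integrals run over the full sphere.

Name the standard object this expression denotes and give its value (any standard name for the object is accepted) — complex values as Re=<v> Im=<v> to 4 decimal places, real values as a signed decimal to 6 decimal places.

This is a Clebsch–Gordan (vector-coupling) coefficient.
j₁+j₂−J=2  J+j₁−j₂=2  J−j₁+j₂=4  j₁+j₂+J+1=9
(j₁±m₁, j₂±m₂, J±M) = (2,2,3,3,3,3)
P² = 48/5
sum k=0..2:
  [0] +1/24 = 1/24
  [1] −1/4 = -1/4
  [2] +1/24 = 1/24
S = -1/6
C² = P²·S² = 4/15 ; C = -0.516398

Clebsch–Gordan coefficient, −√(4/15) ≈ -0.516398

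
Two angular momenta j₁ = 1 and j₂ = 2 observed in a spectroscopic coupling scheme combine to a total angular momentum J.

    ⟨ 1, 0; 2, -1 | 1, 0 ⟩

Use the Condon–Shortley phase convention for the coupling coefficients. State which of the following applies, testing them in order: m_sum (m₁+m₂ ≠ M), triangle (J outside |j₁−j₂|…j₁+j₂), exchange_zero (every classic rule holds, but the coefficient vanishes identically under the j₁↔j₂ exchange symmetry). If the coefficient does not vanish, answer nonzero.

m_sum

m-sum: m₁+m₂ = 0+(-1) = -1, M = 0  ✗ ⇒ coefficient is 0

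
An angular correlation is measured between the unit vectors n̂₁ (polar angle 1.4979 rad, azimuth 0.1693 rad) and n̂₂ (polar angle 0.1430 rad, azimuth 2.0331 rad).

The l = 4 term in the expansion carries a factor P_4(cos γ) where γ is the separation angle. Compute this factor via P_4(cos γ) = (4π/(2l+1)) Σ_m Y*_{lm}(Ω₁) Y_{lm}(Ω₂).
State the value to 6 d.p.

0.371392

Addition theorem: P_4(cos γ) = (4π/9) Σ_m Y*_{lm}(Ω₁) Y_{lm}(Ω₂), m = −4…4:
  term(m=-4) = +0.000031-0.000074i   from Y*(Ω₁)=+0.341230+0.274363i, Y(Ω₂)=-0.000050-0.000176i
  term(m=-3) = +0.000250+0.000207i   from Y*(Ω₁)=+0.079021+0.043983i, Y(Ω₂)=+0.003525+0.000656i
  term(m=-2) = +0.010624-0.007052i   from Y*(Ω₁)=-0.302202-0.106424i, Y(Ω₂)=-0.023965+0.031775i
  term(m=-1) = +0.007571+0.025095i   from Y*(Ω₁)=-0.100361-0.017155i, Y(Ω₂)=-0.114823-0.230420i
  term(m=+0) = +0.229039+0.000000i   from Y*(Ω₁)=+0.300627-0.000000i, Y(Ω₂)=+0.761871+0.000000i
  term(m=+1) = +0.007571-0.025095i   from Y*(Ω₁)=+0.100361-0.017155i, Y(Ω₂)=+0.114823-0.230420i
  term(m=+2) = +0.010624+0.007052i   from Y*(Ω₁)=-0.302202+0.106424i, Y(Ω₂)=-0.023965-0.031775i
  term(m=+3) = +0.000250-0.000207i   from Y*(Ω₁)=-0.079021+0.043983i, Y(Ω₂)=-0.003525+0.000656i
  term(m=+4) = +0.000031+0.000074i   from Y*(Ω₁)=+0.341230-0.274363i, Y(Ω₂)=-0.000050+0.000176i
Accumulated sum +0.265990-0.000000i; after 4π/(2l+1) scaling, +0.371392-0.000000i ⇒ P_4 = 0.371392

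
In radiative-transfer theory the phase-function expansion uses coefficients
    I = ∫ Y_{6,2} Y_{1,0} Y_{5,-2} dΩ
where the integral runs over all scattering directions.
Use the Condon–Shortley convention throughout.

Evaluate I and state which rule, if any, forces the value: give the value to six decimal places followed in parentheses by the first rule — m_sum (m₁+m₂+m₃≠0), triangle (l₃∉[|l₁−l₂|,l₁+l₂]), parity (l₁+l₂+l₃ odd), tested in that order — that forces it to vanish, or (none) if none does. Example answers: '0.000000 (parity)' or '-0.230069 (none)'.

Checks pass: Σm=0; 12 even; l₃=5∈[5,7].
(2·6+1)(2·1+1)(2·5+1) = 429
Δ: 2! 10! 0! / 13! → 1/858
sum: t=1:−1/14400 = -1/14400
3j²(6 1 5; 0 0 0) = Δ·Π!·Σ² = 6/143  (sign +1)
sum: t=1:−1/30240 = -1/30240
3j²(6 1 5; 2 0 -2) = Δ·Π!·Σ² = 16/429  (sign +1)
combine: 4πI² = 429·6/143·16/429 = 96/143
take √, sign +1: I = 0.23113338
No selection rule forces the value: the integral is nonzero (none).

0.231133 (none)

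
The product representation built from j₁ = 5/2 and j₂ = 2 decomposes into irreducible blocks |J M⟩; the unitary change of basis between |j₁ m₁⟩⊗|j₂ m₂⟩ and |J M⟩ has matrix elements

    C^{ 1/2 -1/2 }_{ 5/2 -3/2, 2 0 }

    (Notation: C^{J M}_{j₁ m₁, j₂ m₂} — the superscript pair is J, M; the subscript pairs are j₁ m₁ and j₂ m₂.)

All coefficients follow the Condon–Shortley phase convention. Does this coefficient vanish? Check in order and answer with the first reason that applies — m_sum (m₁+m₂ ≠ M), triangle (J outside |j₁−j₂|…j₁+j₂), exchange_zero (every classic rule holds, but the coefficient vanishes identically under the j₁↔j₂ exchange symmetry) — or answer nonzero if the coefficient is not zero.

m-sum: m₁+m₂ = -3/2+0 = -3/2, M = -1/2  ✗ ⇒ coefficient is 0

m_sum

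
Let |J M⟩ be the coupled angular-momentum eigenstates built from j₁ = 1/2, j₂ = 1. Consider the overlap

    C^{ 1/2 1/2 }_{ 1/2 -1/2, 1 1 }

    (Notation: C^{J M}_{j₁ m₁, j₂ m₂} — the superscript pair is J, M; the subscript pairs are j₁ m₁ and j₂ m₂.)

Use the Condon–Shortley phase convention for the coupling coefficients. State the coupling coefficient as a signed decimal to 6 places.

√[2·1!0!1!/3! · 0!1!2!0!1!0!] = √(2/3)
  +(−1)^1/∏(1,0,0,1,0,0)! = -1  (running -1)
⟨..|..⟩ = √(2/3)·(-1) = -0.816497

-0.816497  (= −√(2/3))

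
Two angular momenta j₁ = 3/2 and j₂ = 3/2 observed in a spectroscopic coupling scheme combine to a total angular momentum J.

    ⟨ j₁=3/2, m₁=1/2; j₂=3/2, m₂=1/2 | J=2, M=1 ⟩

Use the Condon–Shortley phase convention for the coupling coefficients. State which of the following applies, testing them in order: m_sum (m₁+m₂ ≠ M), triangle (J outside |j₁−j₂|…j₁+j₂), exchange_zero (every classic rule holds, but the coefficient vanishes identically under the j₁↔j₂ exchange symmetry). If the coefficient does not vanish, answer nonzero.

exchange_zero

m-sum: m₁+m₂ = 1/2+1/2 = 1, M = 1  ✓
triangle: |j₁−j₂| = 0 ≤ J = 2 ≤ j₁+j₂ = 3  ✓
exchange: j₁=j₂ and m₁=m₂, and (−1)^(j₁+j₂−J) = (−1)^1 = −1 forces ⟨j₁m₁;j₂m₂|JM⟩ = −⟨j₂m₂;j₁m₁|JM⟩ = −⟨j₁m₁;j₂m₂|JM⟩ ⇒ the coefficient vanishes identically
Racah sum check: Σ_k collapses to 0 ⇒ CG = 0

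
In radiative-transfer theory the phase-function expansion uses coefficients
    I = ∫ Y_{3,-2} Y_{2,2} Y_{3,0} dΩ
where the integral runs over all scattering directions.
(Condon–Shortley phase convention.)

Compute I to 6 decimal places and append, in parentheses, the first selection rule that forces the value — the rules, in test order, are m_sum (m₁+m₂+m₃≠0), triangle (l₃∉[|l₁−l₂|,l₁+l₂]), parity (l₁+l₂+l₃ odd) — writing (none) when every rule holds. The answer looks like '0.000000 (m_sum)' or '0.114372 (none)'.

Checks pass: Σm=0; 8 even; l₃=3∈[1,5].
(2·3+1)(2·2+1)(2·3+1) = 245
Δ: 2! 4! 2! / 9! → 1/3780
sum: t=0:+1/24 t=1:−1/4 t=2:+1/24 = -1/6
3j²(3 2 3; 0 0 0) = Δ·Π!·Σ² = 4/105  (sign +1)
sum: t=2:+1/24 = 1/24
3j²(3 2 3; -2 2 0) = Δ·Π!·Σ² = 1/21  (sign -1)
combine: 4πI² = 245·4/105·1/21 = 4/9
take √, sign -1: I = -0.18806319
No selection rule forces the value: the integral is nonzero (none).

-0.188063 (none)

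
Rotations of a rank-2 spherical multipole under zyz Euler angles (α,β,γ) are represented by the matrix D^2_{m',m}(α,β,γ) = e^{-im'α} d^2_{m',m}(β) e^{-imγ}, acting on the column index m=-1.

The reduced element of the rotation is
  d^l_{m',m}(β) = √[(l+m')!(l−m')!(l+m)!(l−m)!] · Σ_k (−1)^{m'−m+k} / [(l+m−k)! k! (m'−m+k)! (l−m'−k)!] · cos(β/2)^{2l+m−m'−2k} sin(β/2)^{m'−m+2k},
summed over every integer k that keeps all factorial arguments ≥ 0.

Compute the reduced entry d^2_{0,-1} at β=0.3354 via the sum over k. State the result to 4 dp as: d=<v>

d=-0.3807

d^2_{0,-1}(β=0.3354) via the finite sum:
With c≡cos(β/2)=0.985971 and s≡sin(β/2)=0.166915, N=[2·2·1·6]^{1/2}=4.898979
Admissible k: 0..1 (factorial args all ≥0)
  k=0: (−1)^1·4.8990/(2)·0.9860^3·0.1669^1 = -0.391890
  k=1: (−1)^2·4.8990/(2)·0.9860^1·0.1669^3 = +0.011231
d^2_{0,-1}(0.3354) = -0.391890 +0.011231 = -0.380659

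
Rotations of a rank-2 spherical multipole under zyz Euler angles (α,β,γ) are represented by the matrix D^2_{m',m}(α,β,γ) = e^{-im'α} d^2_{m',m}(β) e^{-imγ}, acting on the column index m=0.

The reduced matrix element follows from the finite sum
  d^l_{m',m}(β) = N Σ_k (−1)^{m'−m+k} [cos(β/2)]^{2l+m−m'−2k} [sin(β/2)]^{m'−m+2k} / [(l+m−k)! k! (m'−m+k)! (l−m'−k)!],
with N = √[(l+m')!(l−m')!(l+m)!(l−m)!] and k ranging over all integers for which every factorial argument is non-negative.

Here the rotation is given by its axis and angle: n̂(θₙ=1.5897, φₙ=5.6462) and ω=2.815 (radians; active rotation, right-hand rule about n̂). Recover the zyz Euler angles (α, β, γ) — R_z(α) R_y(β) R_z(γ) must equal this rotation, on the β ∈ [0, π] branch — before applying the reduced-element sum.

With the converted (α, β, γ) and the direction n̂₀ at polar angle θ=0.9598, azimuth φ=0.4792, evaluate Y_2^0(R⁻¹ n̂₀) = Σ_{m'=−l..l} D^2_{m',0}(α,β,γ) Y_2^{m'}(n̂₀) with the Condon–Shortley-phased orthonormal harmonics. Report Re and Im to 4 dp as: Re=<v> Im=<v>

Axis–angle → zyz. n̂ = (sinθₙcosφₙ, sinθₙsinφₙ, cosθₙ) = (+0.803749, -0.594668, -0.018903), ω = 2.8150.
R = I cosω + sinω [n̂]ₓ + (1−cosω) n̂n̂ᵀ gives
  R = [+0.310736, -0.924599, -0.220363; -0.936728, -0.258573, -0.235970; +0.161197, +0.279744, -0.946445]
β = atan2(√(R₁₃²+R₂₃²), R₃₃) = 2.812838; α = atan2(R₂₃, R₁₃) mod 2π = 3.961178; γ = atan2(R₃₂, −R₃₁) mod 2π = 2.093556
Need the full column D^2_{m',0} for m'=−2..2 at α=3.9612, β=2.8128, γ=2.0936.
cos(β/2)=0.163638, sin(β/2)=0.986520
d^2_{-2,0}: single k=2 term ⇒ +0.063835;  D = -0.004361+0.063685i
d^2_{-1,0}: k∈[1..2] ⇒ +0.010588 -0.384838 = -0.374249;  D = +0.255434+0.273525i
d^2_{0,0}: k∈[0..2] ⇒ +0.000717 -0.104241 +0.947162 = +0.843638;  D = +0.843638+0.000000i
d^2_{1,0}: k∈[0..1] ⇒ -0.010588 +0.384838 = +0.374249;  D = -0.255434+0.273525i
d^2_{2,0}: single k=0 term ⇒ +0.063835;  D = -0.004361-0.063685i
Y_2^{m'}(θ=0.9598,φ=0.4792) and Σ D·Y over m':
  (-0.0044+0.0637i)·(+0.1490-0.2121i)  (+0.2554+0.2735i)·(+0.3221-0.1674i)  (+0.8436+0.0000i)·(-0.0040+0.0000i)  (-0.2554+0.2735i)·(-0.3221-0.1674i)  (-0.0044-0.0637i)·(+0.1490+0.2121i)
Y_2^0(R⁻¹ n̂) = +0.278467+0.000000i

Re=0.2785 Im=0.0000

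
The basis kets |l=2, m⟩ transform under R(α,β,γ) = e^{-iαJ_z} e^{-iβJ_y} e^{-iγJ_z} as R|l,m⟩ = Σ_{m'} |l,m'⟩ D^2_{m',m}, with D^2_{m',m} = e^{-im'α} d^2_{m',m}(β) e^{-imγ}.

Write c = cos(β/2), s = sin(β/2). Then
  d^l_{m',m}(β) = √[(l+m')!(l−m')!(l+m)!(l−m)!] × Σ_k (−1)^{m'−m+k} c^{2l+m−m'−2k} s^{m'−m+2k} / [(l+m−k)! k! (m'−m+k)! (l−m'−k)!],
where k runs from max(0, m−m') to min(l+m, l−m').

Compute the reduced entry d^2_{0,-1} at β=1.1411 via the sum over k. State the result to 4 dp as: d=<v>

d=-0.4638

d^2_{0,-1}(β=1.1411) via the finite sum:
c=cos(1.141100/2)=0.841604, s=sin(1.141100/2)=0.540095; N=√[2·2·1·6]=4.898979
k∈{0,1} keeps every argument non-negative
  k=0: (−1)^1·4.8990/(2)·0.8416^3·0.5401^1 = -0.788623
  k=1: (−1)^2·4.8990/(2)·0.8416^1·0.5401^3 = +0.324783
d^2_{0,-1}(1.1411) = -0.788623 +0.324783 = -0.463839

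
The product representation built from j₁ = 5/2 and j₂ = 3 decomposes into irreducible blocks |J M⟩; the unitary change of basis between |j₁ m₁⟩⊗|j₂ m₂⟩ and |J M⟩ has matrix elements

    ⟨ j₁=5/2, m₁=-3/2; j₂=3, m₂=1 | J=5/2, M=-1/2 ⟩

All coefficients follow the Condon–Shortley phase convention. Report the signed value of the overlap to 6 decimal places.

+0.169031  (= +√(1/35))

triangle: 3!*2!*3!/9! = 72/362880
(j±m)!: 1!*4!*4!*2!*2!*3! = 13824
prefactor² = (2J+1)*Δ*N² = 576/35
  k=2: +1/(2!*1!*2!*2!*0!*1!) = 1/8
  k=3: −1/(3!*0!*1!*1!*1!*2!) = -1/12
Σ = 1/24  ⇒  CG² = 576/35*(1/24)² = 1/35
CG = +√(1/35) = +0.169031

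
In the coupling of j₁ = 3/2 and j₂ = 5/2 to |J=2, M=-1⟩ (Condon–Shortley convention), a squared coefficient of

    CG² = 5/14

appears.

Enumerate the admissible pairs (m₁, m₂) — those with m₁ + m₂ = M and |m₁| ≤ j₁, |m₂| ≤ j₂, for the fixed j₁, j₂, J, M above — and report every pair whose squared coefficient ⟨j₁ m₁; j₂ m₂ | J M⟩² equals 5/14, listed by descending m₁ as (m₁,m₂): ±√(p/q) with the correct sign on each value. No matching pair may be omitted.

Admissible pairs with m₁+m₂ = M = -1: (-3/2,1/2), (-1/2,-1/2), (1/2,-3/2), (3/2,-5/2)
  (m₁,m₂)=(3/2,-5/2): CG² = 5/14, CG = +√(5/14)   ← matches the target
  (m₁,m₂)=(1/2,-3/2): CG² = 1/42, CG = +√(1/42)
  (m₁,m₂)=(-1/2,-1/2): CG² = 25/84, CG = −√(25/84)
  (m₁,m₂)=(-3/2,1/2): CG² = 9/28, CG = +√(9/28)
Pairs with CG² = 5/14: (3/2,-5/2): +√(5/14)

(3/2,-5/2): +√(5/14)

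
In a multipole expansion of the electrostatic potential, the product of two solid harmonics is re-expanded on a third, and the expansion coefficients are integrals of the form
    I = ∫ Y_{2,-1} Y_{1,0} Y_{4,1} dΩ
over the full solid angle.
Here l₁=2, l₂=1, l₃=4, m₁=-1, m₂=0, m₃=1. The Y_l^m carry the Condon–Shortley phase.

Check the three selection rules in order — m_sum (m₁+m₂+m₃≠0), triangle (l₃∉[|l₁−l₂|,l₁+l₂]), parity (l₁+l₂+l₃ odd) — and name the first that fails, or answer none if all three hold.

Σmᵢ = 0  ✓
l₃∈[|l₁−l₂|,l₁+l₂]=[1,3] required, l₃=4 fails  ✗
Σlᵢ = 7 ⇒ odd

triangle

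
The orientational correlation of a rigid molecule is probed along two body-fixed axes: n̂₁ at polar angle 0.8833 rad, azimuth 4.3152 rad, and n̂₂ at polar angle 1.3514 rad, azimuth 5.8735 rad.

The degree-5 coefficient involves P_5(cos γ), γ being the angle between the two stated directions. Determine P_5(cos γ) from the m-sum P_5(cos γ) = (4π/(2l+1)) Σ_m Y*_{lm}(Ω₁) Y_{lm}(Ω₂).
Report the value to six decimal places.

0.249088

Addition theorem: P_5(cos γ) = (4π/11) Σ_m Y*_{lm}(Ω₁) Y_{lm}(Ω₂), m = −5…5:
  [-5]  conj(Y_{5,-5})(Ω₁) = (-0.117093, 0.051611) ; Y_{5,-5}(Ω₂) = (-0.188976, 0.365099) ; Δ = (0.003285, -0.052504)
  [-4]  conj(Y_{5,-4})(Ω₁) = (-0.005967, -0.332221) ; Y_{5,-4}(Ω₂) = (-0.019681, 0.289220) ; Δ = (0.096203, 0.004813)
  [-3]  conj(Y_{5,-3})(Ω₁) = (0.389322, 0.155152) ; Y_{5,-3}(Ω₂) = (-0.061842, -0.173862) ; Δ = (0.002899, -0.077283)
  [-2]  conj(Y_{5,-2})(Ω₁) = (-0.093703, 0.095401) ; Y_{5,-2}(Ω₂) = (-0.205793, -0.220273) ; Δ = (0.040298, 0.001007)
  [-1]  conj(Y_{5,-1})(Ω₁) = (0.117985, 0.281262) ; Y_{5,-1}(Ω₂) = (0.110099, 0.047811) ; Δ = (-0.000457, 0.036608)
  [+0]  conj(Y_{5,0})(Ω₁) = (-0.220640, -0.000000) ; Y_{5,0}(Ω₂) = (0.300999, 0.000000) ; Δ = (-0.066412, -0.000000)
  [+1]  conj(Y_{5,1})(Ω₁) = (-0.117985, 0.281262) ; Y_{5,1}(Ω₂) = (-0.110099, 0.047811) ; Δ = (-0.000457, -0.036608)
  [+2]  conj(Y_{5,2})(Ω₁) = (-0.093703, -0.095401) ; Y_{5,2}(Ω₂) = (-0.205793, 0.220273) ; Δ = (0.040298, -0.001007)
  [+3]  conj(Y_{5,3})(Ω₁) = (-0.389322, 0.155152) ; Y_{5,3}(Ω₂) = (0.061842, -0.173862) ; Δ = (0.002899, 0.077283)
  [+4]  conj(Y_{5,4})(Ω₁) = (-0.005967, 0.332221) ; Y_{5,4}(Ω₂) = (-0.019681, -0.289220) ; Δ = (0.096203, -0.004813)
  [+5]  conj(Y_{5,5})(Ω₁) = (0.117093, 0.051611) ; Y_{5,5}(Ω₂) = (0.188976, 0.365099) ; Δ = (0.003285, 0.052504)
Total Σ_m = (0.218040, 0.000000). Multiply by 1.142397: (0.249088, 0.000000). P_5(cos γ) = 0.249088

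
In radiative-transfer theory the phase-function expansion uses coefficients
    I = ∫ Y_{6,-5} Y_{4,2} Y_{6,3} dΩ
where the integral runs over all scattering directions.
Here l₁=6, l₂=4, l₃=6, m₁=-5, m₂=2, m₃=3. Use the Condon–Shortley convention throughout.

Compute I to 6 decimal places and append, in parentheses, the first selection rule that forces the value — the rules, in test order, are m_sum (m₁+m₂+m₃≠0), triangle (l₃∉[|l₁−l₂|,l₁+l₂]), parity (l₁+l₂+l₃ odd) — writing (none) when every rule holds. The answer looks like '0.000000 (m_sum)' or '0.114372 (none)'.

Rules hold: Σm=0, L=16 even, 2≤6≤10.
N = 13·9·13 = 1521
Δ = 4!·8!·4!/17! = 1/15315300
Racah Σ t=0..4: t=0:+1/829440 t=1:−1/25920 t=2:+1/9216 t=3:−1/25920 t=4:+1/829440 = 7/207360
⇒ 3j(6 4 6; 0 0 0)² = 28/2431, sgn +1
Racah Σ t=3..4: t=3:−1/1451520 t=4:+1/483840 = 1/725760
⇒ 3j(6 4 6; -5 2 3)² = 24/1547, sgn -1
4πI² = N·(3j₀)²·(3jₘ)² = 864/3179
I = -1·√(0.271784/4π) = -0.14706410
No selection rule forces the value: the integral is nonzero (none).

-0.147064 (none)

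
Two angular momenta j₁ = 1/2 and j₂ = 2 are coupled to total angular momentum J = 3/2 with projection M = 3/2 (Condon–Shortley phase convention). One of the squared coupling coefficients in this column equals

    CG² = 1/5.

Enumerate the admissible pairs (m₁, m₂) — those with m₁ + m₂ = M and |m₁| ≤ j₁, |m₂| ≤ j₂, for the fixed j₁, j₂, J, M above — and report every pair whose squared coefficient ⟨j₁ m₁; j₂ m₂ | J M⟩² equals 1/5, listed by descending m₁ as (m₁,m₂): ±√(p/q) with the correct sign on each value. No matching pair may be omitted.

(1/2,1): +√(1/5)

Admissible pairs with m₁+m₂ = M = 3/2: (-1/2,2), (1/2,1)
  (m₁,m₂)=(1/2,1): CG² = 1/5, CG = +√(1/5)   ← matches the target
  (m₁,m₂)=(-1/2,2): CG² = 4/5, CG = −√(4/5)
Pairs with CG² = 1/5: (1/2,1): +√(1/5)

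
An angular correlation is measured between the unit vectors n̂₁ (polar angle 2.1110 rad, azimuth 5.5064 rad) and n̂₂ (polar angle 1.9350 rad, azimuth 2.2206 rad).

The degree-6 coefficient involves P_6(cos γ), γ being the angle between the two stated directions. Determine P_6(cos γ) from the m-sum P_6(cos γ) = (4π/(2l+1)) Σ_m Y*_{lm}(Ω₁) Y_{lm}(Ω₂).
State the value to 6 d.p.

Summing Y*_{l m}(θ₁,φ₁)·Y_{l m}(θ₂,φ₂) over m ∈ [−6, 6]; prefactor 4π/(2·6+1) = 0.966644:
  term(m=-6) = 0.04007 + 0.04705j   from Y*(Ω₁)=-0.00993 + 0.19194j, Y(Ω₂)=0.23368 - 0.22087j
  term(m=-5) = -0.12734 - 0.11192j   from Y*(Ω₁)=0.29422 - 0.26991j, Y(Ω₂)=-0.04553 - 0.42217j
  term(m=-4) = 0.03325 + 0.02163j   from Y*(Ω₁)=-0.36834 - 0.01269j, Y(Ω₂)=-0.09218 - 0.05555j
  term(m=-3) = -0.00526 - 0.00243j   from Y*(Ω₁)=-0.01314 - 0.01384j, Y(Ω₂)=0.28219 - 0.11226j
  term(m=-2) = 0.07138 + 0.02118j   from Y*(Ω₁)=-0.00599 + 0.34784j, Y(Ω₂)=0.05733 - 0.20620j
  term(m=-1) = 0.02665 + 0.00387j   from Y*(Ω₁)=0.08119 - 0.07980j, Y(Ω₂)=0.14310 + 0.18831j
  term(m=+0) = 0.07537 + 0.00000j   from Y*(Ω₁)=0.31844 + 0.00000j, Y(Ω₂)=0.23669 + 0.00000j
  term(m=+1) = 0.02665 - 0.00387j   from Y*(Ω₁)=-0.08119 - 0.07980j, Y(Ω₂)=-0.14310 + 0.18831j
  term(m=+2) = 0.07138 - 0.02118j   from Y*(Ω₁)=-0.00599 - 0.34784j, Y(Ω₂)=0.05733 + 0.20620j
  term(m=+3) = -0.00526 + 0.00243j   from Y*(Ω₁)=0.01314 - 0.01384j, Y(Ω₂)=-0.28219 - 0.11226j
  term(m=+4) = 0.03325 - 0.02163j   from Y*(Ω₁)=-0.36834 + 0.01269j, Y(Ω₂)=-0.09218 + 0.05555j
  term(m=+5) = -0.12734 + 0.11192j   from Y*(Ω₁)=-0.29422 - 0.26991j, Y(Ω₂)=0.04553 - 0.42217j
  term(m=+6) = 0.04007 - 0.04705j   from Y*(Ω₁)=-0.00993 - 0.19194j, Y(Ω₂)=0.23368 + 0.22087j
Total Σ_m = 0.15285 - 0.00000j. Multiply by 0.966644: 0.14776 - 0.00000j. P_6(cos γ) = 0.147756

0.147756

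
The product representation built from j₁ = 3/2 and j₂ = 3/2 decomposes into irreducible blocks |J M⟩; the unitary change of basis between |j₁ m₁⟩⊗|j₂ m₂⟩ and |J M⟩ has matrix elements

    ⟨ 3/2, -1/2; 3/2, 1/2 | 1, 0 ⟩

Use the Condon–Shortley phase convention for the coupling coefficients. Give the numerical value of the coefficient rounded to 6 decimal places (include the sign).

j₁+j₂−J=2  J+j₁−j₂=1  J−j₁+j₂=1  j₁+j₂+J+1=5
(j₁±m₁, j₂±m₂, J±M) = (1,2,2,1,1,1)
P² = 1/5
sum k=1..2:
  [1] −1/1 = -1
  [2] +1/2 = 1/2
S = -1/2
C² = P²·S² = 1/20 ; C = -0.223607

-0.223607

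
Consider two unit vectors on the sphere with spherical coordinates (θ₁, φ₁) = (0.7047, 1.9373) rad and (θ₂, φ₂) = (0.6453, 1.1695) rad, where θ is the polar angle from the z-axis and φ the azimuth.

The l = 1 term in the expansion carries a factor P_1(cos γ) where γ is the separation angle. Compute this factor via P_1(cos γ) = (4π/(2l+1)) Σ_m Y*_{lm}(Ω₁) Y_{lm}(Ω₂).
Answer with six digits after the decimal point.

0.888926

Term-by-term m-sum for l=1 (normalisation 4π/3 = 4.188790):
  m=-1: (-0.080204, 0.208949) × (0.081167, -0.191285) = (0.033459, 0.032302)  (running Σ = (0.033459, 0.032302))
  m=0: (0.372220, -0.000000) × (0.390354, 0.000000) = (0.145298, 0.000000)  (running Σ = (0.178757, 0.032302))
  m=1: (0.080204, 0.208949) × (-0.081167, -0.191285) = (0.033459, -0.032302)  (running Σ = (0.212215, 0.000000))
Accumulated sum (0.212215, 0.000000); after 4π/(2l+1) scaling, (0.888926, 0.000000) ⇒ P_1 = 0.888926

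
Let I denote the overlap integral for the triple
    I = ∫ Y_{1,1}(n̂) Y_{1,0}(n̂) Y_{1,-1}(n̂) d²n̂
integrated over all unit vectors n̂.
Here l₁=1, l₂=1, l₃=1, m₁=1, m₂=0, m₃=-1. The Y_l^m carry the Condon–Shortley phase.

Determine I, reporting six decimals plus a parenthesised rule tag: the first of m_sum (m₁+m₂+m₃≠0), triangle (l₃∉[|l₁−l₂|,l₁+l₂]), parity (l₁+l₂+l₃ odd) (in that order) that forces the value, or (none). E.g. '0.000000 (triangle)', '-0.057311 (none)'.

Σlᵢ=3 odd — θ-integrand is odd under cosθ→−cosθ; I=0

0.000000 (parity)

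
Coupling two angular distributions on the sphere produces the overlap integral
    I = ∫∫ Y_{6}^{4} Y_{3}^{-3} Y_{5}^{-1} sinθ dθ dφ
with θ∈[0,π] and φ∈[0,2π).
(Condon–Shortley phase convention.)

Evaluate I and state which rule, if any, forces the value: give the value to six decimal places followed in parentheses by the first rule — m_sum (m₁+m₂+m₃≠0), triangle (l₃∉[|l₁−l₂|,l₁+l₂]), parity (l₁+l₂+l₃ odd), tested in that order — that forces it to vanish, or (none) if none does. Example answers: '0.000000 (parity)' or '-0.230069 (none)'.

-0.190675 (none)

Checks pass: Σm=0; 14 even; l₃=5∈[3,9].
(2·6+1)(2·3+1)(2·5+1) = 1001
Δ: 4! 8! 2! / 15! → 1/675675
sum: t=1:−1/8640 t=2:+1/2304 t=3:−1/8640 = 7/34560
3j²(6 3 5; 0 0 0) = Δ·Π!·Σ² = 7/429  (sign -1)
sum: t=0:+1/69120 = 1/69120
3j²(6 3 5; 4 -3 -1) = Δ·Π!·Σ² = 4/143  (sign +1)
combine: 4πI² = 1001·7/429·4/143 = 196/429
take √, sign -1: I = -0.19067531
No selection rule forces the value: the integral is nonzero (none).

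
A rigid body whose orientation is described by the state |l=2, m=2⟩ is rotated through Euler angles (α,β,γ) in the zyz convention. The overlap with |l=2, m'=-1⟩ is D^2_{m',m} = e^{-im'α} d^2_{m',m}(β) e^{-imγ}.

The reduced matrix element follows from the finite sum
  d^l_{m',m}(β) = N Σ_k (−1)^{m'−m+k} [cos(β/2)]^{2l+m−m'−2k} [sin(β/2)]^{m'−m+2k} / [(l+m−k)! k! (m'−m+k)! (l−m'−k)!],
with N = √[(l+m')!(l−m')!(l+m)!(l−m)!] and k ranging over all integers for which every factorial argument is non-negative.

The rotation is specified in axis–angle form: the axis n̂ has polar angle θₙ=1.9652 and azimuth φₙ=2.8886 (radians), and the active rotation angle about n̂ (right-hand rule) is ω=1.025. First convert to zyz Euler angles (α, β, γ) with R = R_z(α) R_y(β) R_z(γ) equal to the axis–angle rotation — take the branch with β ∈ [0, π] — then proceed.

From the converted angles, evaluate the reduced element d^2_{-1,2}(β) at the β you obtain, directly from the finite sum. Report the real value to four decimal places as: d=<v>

d=0.1655

Axis–angle → zyz. n̂ = (sinθₙcosφₙ, sinθₙsinφₙ, cosθₙ) = (-0.893837, +0.231086, -0.384258), ω = 1.0250.
R = I cosω + sinω [n̂]ₓ + (1−cosω) n̂n̂ᵀ gives
  R = [+0.903313, +0.229099, +0.362684; -0.427762, +0.544779, +0.721273; -0.032340, -0.806678, +0.590106]
β = atan2(√(R₁₃²+R₂₃²), R₃₃) = 0.939606; α = atan2(R₂₃, R₁₃) mod 2π = 1.104880; γ = atan2(R₃₂, −R₃₁) mod 2π = 4.752458
d^2_{-1,2}(β=0.9396) via the finite sum:
With c≡cos(β/2)=0.891657 and s≡sin(β/2)=0.452711, N=[1·6·24·1]^{1/2}=12.000000
Admissible k: 3..3 (factorial args all ≥0)
  k=3: (−1)^0·12.0000/(6)·0.8917^1·0.4527^3 = +0.165459
d^2_{-1,2}(0.9396) = +0.165459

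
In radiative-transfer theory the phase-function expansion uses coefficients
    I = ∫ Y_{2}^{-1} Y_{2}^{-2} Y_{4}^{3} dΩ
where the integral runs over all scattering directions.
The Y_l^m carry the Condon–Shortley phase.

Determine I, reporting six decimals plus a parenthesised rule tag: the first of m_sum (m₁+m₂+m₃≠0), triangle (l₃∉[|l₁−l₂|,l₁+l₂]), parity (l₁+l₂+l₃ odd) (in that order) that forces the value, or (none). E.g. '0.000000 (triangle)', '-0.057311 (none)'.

m-sum 0 ✓  L=8 even ✓  0≤4≤4 ✓
Π(2lᵢ+1) = 5×5×9 = 225
triangle coeff Δ(2,2,4) = 1/630
Σ_t [0,0]: t=0:+1/16 = 1/16
(3j)²=2/35 [(2 2 4; 0 0 0)], sign=+1
Σ_t [0,0]: t=0:+1/144 = 1/144
(3j)²=1/18 [(2 2 4; -1 -2 3)], sign=-1
⇒ 4πI² = 5/7
I = (-1)√(5/7/(4π)) = -0.23841361
No selection rule forces the value: the integral is nonzero (none).

-0.238414 (none)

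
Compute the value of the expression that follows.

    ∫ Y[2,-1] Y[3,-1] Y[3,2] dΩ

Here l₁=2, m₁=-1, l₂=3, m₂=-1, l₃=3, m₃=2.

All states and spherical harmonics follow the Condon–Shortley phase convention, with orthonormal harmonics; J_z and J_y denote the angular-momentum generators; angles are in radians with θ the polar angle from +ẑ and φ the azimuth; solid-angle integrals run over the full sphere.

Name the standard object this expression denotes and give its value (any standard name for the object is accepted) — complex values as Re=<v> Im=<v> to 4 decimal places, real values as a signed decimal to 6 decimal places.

Gaunt coefficient, +0.162868

This is a Gaunt coefficient — the integral of a triple product of spherical harmonics over the sphere.
m-sum 0 ✓  L=8 even ✓  1≤3≤5 ✓
Π(2lᵢ+1) = 5×7×7 = 245
triangle coeff Δ(2,3,3) = 1/3780
Σ_t [0,2]: t=0:+1/24 t=1:−1/4 t=2:+1/24 = -1/6
(3j)²=4/105 [(2 3 3; 0 0 0)], sign=+1
Σ_t [1,2]: t=1:−1/12 t=2:+1/48 = -1/16
(3j)²=1/28 [(2 3 3; -1 -1 2)], sign=+1
⇒ 4πI² = 1/3
I = (+1)√(1/3/(4π)) = 0.16286750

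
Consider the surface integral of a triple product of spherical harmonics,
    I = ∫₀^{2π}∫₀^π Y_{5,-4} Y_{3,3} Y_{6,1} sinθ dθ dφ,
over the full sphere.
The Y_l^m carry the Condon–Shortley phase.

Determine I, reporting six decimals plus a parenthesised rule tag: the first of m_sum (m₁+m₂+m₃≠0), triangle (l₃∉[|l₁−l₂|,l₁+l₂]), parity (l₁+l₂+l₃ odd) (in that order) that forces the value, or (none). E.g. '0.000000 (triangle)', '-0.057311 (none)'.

0.072068 (none)

Rules hold: Σm=0, L=14 even, 2≤6≤8.
N = 11·7·13 = 1001
Δ = 2!·8!·4!/15! = 1/675675
Racah Σ t=0..2: t=0:+1/8640 t=1:−1/2304 t=2:+1/8640 = -7/34560
⇒ 3j(5 3 6; 0 0 0)² = 7/429, sgn -1
Racah Σ t=2..2: t=2:+1/241920 = 1/241920
⇒ 3j(5 3 6; -4 3 1)² = 4/1001, sgn -1
4πI² = N·(3j₀)²·(3jₘ)² = 28/429
I = +1·√(0.0652681/4π) = 0.07206849
No selection rule forces the value: the integral is nonzero (none).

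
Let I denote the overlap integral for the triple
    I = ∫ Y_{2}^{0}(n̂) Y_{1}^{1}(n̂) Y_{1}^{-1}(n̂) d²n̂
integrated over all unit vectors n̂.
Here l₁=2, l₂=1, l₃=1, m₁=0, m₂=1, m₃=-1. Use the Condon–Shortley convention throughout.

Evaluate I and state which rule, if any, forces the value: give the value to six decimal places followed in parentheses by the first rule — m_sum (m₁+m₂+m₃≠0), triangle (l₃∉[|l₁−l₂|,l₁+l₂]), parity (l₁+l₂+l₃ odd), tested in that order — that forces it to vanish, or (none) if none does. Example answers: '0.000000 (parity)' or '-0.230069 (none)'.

0.126157 (none)

Checks pass: Σm=0; 4 even; l₃=1∈[1,3].
(2·2+1)(2·1+1)(2·1+1) = 45
Δ: 2! 2! 0! / 5! → 1/30
sum: t=1:−1/1 = -1/1
3j²(2 1 1; 0 0 0) = Δ·Π!·Σ² = 2/15  (sign +1)
sum: t=2:+1/4 = 1/4
3j²(2 1 1; 0 1 -1) = Δ·Π!·Σ² = 1/30  (sign +1)
combine: 4πI² = 45·2/15·1/30 = 1/5
take √, sign +1: I = 0.12615663
No selection rule forces the value: the integral is nonzero (none).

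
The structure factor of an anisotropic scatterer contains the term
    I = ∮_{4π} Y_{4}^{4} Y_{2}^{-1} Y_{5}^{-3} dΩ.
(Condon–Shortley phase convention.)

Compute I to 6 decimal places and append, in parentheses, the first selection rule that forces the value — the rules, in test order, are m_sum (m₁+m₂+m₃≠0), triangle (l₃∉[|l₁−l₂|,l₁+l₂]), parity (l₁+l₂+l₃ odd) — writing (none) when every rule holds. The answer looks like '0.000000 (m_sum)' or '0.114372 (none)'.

Σlᵢ=11 odd — θ-integrand is odd under cosθ→−cosθ; I=0

0.000000 (parity)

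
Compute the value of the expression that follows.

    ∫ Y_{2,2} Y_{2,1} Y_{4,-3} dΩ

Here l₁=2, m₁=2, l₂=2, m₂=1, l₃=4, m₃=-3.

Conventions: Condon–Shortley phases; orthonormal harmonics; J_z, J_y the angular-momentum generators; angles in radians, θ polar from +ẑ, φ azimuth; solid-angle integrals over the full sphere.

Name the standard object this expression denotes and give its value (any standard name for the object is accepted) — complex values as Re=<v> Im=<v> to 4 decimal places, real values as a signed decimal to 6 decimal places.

This is a Gaunt coefficient — the integral of a triple product of spherical harmonics over the sphere.
m-sum 0 ✓  L=8 even ✓  0≤4≤4 ✓
Π(2lᵢ+1) = 5×5×9 = 225
triangle coeff Δ(2,2,4) = 1/630
Σ_t [0,0]: t=0:+1/16 = 1/16
(3j)²=2/35 [(2 2 4; 0 0 0)], sign=+1
Σ_t [0,0]: t=0:+1/144 = 1/144
(3j)²=1/18 [(2 2 4; 2 1 -3)], sign=-1
⇒ 4πI² = 5/7
I = (-1)√(5/7/(4π)) = -0.23841361

Gaunt coefficient, -0.238414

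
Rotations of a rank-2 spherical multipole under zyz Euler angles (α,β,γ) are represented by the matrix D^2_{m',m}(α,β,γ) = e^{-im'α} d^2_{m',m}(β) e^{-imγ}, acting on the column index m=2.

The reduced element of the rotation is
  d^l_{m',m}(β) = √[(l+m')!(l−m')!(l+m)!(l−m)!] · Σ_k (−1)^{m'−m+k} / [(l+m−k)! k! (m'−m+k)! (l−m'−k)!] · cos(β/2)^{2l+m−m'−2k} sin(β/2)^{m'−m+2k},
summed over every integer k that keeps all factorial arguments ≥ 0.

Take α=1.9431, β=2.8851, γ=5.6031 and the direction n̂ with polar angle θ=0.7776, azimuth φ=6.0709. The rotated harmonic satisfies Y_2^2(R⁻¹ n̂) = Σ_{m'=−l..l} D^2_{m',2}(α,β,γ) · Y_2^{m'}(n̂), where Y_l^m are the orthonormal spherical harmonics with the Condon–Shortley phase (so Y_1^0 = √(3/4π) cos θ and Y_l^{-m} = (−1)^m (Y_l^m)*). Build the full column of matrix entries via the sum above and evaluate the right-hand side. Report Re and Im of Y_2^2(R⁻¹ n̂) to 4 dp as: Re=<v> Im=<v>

Need the full column D^2_{m',2} for m'=−2..2 at α=1.9431, β=2.8851, γ=5.6031.
cos(β/2)=0.127895, sin(β/2)=0.991788
d^2_{-2,2}: single k=4 term ⇒ +0.967553;  D = +0.492450-0.832858i
d^2_{-1,2}: single k=3 term ⇒ +0.249540;  D = -0.246286-0.040170i
d^2_{0,2}: single k=2 term ⇒ +0.039411;  D = +0.008240+0.038540i
d^2_{1,2}: single k=1 term ⇒ +0.004150;  D = +0.003464-0.002284i
d^2_{2,2}: single k=0 term ⇒ +0.000268;  D = -0.000218-0.000154i
Y_2^{m'}(θ=0.7776,φ=6.0709) and Σ D·Y over m':
  (+0.4925-0.8329i)·(+0.1732+0.0783i)  (-0.2463-0.0402i)·(+0.3776+0.0814i)  (+0.0082+0.0385i)·(+0.1651+0.0000i)  (+0.0035-0.0023i)·(-0.3776+0.0814i)  (-0.0002-0.0002i)·(+0.1732-0.0783i)
Y_2^2(R⁻¹ n̂) = +0.061012-0.133432i

Re=0.0610 Im=-0.1334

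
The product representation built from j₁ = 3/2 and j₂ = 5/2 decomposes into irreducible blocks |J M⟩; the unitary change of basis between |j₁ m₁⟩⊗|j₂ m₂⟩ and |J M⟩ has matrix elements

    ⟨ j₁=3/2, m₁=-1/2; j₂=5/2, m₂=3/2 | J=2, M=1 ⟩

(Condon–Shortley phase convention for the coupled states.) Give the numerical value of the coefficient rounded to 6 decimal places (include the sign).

triangle: 2!×1!×3!/7! = 12/5040
(j±m)!: 1!×2!×4!×1!×3!×1! = 288
prefactor² = (2J+1)×Δ×N² = 24/7
  k=1: −1/(1!×1!×1!×3!×0!×0!) = -1/6
  k=2: +1/(2!×0!×0!×2!×1!×1!) = 1/4
Σ = 1/12  ⇒  CG² = 24/7×(1/12)² = 1/42
CG = +√(1/42) = +0.154303

+0.154303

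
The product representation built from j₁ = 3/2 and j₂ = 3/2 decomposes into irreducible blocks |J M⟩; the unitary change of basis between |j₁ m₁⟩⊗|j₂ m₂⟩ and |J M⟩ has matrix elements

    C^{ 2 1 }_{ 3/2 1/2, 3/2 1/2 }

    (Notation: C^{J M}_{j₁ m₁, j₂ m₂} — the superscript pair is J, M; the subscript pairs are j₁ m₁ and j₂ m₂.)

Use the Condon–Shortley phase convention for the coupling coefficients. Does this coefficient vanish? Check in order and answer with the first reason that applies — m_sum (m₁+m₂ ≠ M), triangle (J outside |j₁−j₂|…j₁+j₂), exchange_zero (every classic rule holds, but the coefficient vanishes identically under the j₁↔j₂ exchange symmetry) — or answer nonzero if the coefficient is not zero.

m-sum: m₁+m₂ = 1/2+1/2 = 1, M = 1  ✓
triangle: |j₁−j₂| = 0 ≤ J = 2 ≤ j₁+j₂ = 3  ✓
exchange: j₁=j₂ and m₁=m₂, and (−1)^(j₁+j₂−J) = (−1)^1 = −1 forces ⟨j₁m₁;j₂m₂|JM⟩ = −⟨j₂m₂;j₁m₁|JM⟩ = −⟨j₁m₁;j₂m₂|JM⟩ ⇒ the coefficient vanishes identically
Racah sum check: Σ_k collapses to 0 ⇒ CG = 0

exchange_zero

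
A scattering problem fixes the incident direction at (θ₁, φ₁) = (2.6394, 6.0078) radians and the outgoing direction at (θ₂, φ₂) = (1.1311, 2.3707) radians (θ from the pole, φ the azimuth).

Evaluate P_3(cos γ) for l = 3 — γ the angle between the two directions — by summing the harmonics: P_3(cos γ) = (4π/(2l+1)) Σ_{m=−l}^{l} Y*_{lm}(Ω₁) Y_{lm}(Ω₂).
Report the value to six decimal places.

Addition theorem: P_3(cos γ) = (4π/7) Σ_m Y*_{lm}(Ω₁) Y_{lm}(Ω₂), m = −3…3:
  term(m=-3) = (-0.001211, -0.014333)   from Y*(Ω₁)=(0.031535, -0.034216), Y(Ω₂)=(0.208873, -0.227891)
  term(m=-2) = (-0.040502, -0.061849)   from Y*(Ω₁)=(-0.176861, 0.108622), Y(Ω₂)=(0.010332, 0.356051)
  term(m=-1) = (0.010695, 0.005781)   from Y*(Ω₁)=(0.425378, -0.120197), Y(Ω₂)=(0.019728, 0.019164)
  term(m=+0) = (0.091561, 0.000000)   from Y*(Ω₁)=(-0.275260, -0.000000), Y(Ω₂)=(-0.332635, 0.000000)
  term(m=+1) = (0.010695, -0.005781)   from Y*(Ω₁)=(-0.425378, -0.120197), Y(Ω₂)=(-0.019728, 0.019164)
  term(m=+2) = (-0.040502, 0.061849)   from Y*(Ω₁)=(-0.176861, -0.108622), Y(Ω₂)=(0.010332, -0.356051)
  term(m=+3) = (-0.001211, 0.014333)   from Y*(Ω₁)=(-0.031535, -0.034216), Y(Ω₂)=(-0.208873, -0.227891)
Accumulated sum (0.029525, -0.000000); after 4π/(2l+1) scaling, (0.053004, -0.000000) ⇒ P_3 = 0.053004

0.053004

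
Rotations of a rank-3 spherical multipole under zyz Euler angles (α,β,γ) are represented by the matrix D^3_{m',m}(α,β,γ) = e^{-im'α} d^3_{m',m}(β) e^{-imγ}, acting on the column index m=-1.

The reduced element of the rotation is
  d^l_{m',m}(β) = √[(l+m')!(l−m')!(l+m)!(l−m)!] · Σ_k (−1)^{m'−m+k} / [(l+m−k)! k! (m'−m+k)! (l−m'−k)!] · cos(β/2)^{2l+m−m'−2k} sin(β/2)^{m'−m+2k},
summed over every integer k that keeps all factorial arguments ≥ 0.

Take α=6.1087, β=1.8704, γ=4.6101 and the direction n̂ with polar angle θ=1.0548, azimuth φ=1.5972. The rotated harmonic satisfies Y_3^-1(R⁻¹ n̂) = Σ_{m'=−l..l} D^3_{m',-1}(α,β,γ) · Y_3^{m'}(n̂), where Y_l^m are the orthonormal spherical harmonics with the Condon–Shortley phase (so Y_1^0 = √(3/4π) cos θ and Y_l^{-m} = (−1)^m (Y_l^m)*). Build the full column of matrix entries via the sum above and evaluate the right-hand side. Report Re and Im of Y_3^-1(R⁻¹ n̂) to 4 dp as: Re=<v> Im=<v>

Need the full column D^3_{m',-1} for m'=−3..3 at α=6.1087, β=1.8704, γ=4.6101.
cos(β/2)=0.593657, sin(β/2)=0.804718
d^3_{-3,-1}: single k=2 term ⇒ +0.311513;  D = -0.182454-0.252490i
d^3_{-2,-1}: k∈[1..2] ⇒ +0.187639 -0.689555 = -0.501916;  D = +0.218885+0.451673i
d^3_{-1,-1}: k∈[0..2] ⇒ +0.043774 -0.643459 +0.886743 = +0.287057;  D = -0.078440-0.276133i
d^3_{0,-1}: k∈[0..2] ⇒ -0.205548 +1.133054 -0.693976 = +0.233529;  D = -0.023846-0.232309i
d^3_{1,-1}: k∈[0..2] ⇒ +0.482594 -1.182324 +0.271557 = -0.428172;  D = -0.030886+0.427056i
d^3_{2,-1}: k∈[0..1] ⇒ -0.689555 +0.633511 = -0.056044;  D = -0.013685+0.054347i
d^3_{3,-1}: single k=0 term ⇒ +0.572390;  D = +0.234008-0.522370i
Y_3^{m'}(θ=1.0548,φ=1.5972) and Σ D·Y over m':
  (-0.1825-0.2525i)·(+0.0217+0.2737i)  (+0.2189+0.4517i)·(-0.3810+0.0201i)  (-0.0784-0.2761i)·(-0.0016-0.0610i)  (-0.0238-0.2323i)·(-0.3283+0.0000i)  (-0.0309+0.4271i)·(+0.0016-0.0610i)  (-0.0137+0.0543i)·(-0.3810-0.0201i)  (+0.2340-0.5224i)·(-0.0217+0.2737i)
Y_3^-1(R⁻¹ n̂) = +0.133970-0.084054i

Re=0.1340 Im=-0.0841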